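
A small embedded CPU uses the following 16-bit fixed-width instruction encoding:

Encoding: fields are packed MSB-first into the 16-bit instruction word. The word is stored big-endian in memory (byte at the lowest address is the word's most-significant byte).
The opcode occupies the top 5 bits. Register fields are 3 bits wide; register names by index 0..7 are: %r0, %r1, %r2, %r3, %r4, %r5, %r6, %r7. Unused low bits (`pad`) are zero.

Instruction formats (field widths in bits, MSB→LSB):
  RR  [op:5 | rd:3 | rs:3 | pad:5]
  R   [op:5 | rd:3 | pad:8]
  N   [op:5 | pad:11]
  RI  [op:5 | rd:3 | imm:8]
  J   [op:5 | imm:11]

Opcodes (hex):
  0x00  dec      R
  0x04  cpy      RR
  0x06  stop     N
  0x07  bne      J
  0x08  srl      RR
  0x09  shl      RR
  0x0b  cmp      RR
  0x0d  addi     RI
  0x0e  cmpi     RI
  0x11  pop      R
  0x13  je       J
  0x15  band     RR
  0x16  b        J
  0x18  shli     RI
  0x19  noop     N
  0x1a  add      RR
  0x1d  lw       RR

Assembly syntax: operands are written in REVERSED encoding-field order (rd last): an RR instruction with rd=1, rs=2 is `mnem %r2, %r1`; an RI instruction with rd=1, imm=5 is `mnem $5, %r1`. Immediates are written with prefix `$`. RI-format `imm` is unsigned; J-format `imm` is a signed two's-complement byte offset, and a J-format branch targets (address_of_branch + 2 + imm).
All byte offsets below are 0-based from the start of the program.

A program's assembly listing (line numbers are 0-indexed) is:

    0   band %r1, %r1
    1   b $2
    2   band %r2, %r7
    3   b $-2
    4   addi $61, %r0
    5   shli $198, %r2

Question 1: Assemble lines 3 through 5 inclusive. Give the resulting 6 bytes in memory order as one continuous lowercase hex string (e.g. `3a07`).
line 3 (b): pack op=0x16:5|imm=-2:11 = 0xb7fe; big→ b7 fe
line 4 (addi): pack op=0xd:5|rd=0:3|imm=61:8 = 0x683d; big→ 68 3d
line 5 (shli): pack op=0x18:5|rd=2:3|imm=198:8 = 0xc2c6; big→ c2 c6

b7fe683dc2c6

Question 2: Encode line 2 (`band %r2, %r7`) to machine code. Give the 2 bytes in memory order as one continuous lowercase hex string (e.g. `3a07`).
line 2 (band): pack op=0x15:5|rd=7:3|rs=2:3|pad=0:5 = 0xaf40; big→ af 40

af40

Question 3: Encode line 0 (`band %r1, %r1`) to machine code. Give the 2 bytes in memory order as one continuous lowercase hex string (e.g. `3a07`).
line 0 (band): pack op=0x15:5|rd=1:3|rs=1:3|pad=0:5 = 0xa920; big→ a9 20

a920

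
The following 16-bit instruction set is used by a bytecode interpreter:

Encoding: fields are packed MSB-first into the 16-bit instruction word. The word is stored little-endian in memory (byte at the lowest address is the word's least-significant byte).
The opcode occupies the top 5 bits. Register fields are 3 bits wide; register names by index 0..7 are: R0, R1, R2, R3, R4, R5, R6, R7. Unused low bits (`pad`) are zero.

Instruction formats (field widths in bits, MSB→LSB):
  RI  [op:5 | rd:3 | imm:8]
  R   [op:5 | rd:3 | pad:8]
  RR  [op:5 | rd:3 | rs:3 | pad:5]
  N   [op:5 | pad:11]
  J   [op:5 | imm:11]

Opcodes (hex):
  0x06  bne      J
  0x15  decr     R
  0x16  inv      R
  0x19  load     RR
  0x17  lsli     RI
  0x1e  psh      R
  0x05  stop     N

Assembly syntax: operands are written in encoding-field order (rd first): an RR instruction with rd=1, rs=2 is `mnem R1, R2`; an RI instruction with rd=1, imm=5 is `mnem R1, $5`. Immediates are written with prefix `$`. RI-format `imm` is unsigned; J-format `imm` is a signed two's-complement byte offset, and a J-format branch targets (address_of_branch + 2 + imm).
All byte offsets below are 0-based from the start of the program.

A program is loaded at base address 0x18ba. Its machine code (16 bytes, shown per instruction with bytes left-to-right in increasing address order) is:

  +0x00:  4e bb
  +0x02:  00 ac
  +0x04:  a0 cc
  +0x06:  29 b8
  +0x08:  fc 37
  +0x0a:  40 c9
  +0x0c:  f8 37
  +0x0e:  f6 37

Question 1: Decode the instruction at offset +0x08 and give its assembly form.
bne $-4

+0x08: fc 37 ⇒ word 0x37fc (little)
  top 5b → 0x6 → bne [J]
  imm: (w>>0)&0x7ff=0x7fc (s11→-4) → $-4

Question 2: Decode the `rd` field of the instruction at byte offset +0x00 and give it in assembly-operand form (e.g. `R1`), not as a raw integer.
R3

off 0x00: read 4e bb as little → 0xbb4e
  op=0xbb4e>>11=0x17 ⇒ lsli (RI)
  rd@[10:8]=0x3 ⇒ R3
  imm@[7:0]=0x4e ⇒ $78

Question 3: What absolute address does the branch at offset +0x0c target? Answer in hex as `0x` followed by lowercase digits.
0x18c0

off 0x0c: read f8 37 as little → 0x37f8
  opcode bits[15:11]=0x6: bne/J
  imm: (w>>0)&0x7ff=0x7f8 (s11→-8) → $-8
  target = base 0x18ba + off 0x0c + 2 + imm -8 = 0x18c0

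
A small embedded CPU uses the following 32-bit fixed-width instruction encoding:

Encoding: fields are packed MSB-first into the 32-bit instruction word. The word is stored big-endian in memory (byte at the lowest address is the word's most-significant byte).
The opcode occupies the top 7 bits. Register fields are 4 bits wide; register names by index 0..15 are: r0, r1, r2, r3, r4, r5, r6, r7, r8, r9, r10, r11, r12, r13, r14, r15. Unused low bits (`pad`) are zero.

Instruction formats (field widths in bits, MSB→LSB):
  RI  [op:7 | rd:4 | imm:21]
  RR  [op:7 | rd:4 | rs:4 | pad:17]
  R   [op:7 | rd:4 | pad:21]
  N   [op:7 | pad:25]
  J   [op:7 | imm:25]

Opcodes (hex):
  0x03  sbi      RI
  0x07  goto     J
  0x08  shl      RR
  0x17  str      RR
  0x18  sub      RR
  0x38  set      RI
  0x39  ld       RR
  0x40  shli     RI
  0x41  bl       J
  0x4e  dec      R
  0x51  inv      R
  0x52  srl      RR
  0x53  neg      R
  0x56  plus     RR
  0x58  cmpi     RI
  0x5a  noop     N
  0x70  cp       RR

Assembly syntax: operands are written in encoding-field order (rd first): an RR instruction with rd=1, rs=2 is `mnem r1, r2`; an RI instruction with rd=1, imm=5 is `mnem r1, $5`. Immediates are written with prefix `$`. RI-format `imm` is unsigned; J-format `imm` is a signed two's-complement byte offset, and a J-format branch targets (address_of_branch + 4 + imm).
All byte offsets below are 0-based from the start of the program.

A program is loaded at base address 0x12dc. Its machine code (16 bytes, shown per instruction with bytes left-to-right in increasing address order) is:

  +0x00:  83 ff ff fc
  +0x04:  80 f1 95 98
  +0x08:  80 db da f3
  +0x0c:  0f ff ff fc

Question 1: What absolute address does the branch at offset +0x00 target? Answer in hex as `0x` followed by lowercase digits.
@+00  big-endian(83 ff ff fc) = 0x83fffffc
  opcode bits[31:25]=0x41: bl/J
  imm: (w>>0)&0x1ffffff=0x1fffffc (s25→-4) → $-4
  target = base 0x12dc + off 0x00 + 4 + imm -4 = 0x12dc

0x12dc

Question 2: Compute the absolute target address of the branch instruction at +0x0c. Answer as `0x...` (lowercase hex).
0x12e8

[0c] 0f ff ff fc → 0x0ffffffc
  top 7b → 0x7 → goto [J]
  imm: (w>>0)&0x1ffffff=0x1fffffc (s25→-4) → $-4
  target = base 0x12dc + off 0x0c + 4 + imm -4 = 0x12e8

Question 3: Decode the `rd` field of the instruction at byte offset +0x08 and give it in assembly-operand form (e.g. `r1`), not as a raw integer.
r6

off 0x08: read 80 db da f3 as big → 0x80dbdaf3
  top 7b → 0x40 → shli [RI]
  rd: (w>>21)&0xf=0x6 → r6
  imm: (w>>0)&0x1fffff=0x1bdaf3 → $1825523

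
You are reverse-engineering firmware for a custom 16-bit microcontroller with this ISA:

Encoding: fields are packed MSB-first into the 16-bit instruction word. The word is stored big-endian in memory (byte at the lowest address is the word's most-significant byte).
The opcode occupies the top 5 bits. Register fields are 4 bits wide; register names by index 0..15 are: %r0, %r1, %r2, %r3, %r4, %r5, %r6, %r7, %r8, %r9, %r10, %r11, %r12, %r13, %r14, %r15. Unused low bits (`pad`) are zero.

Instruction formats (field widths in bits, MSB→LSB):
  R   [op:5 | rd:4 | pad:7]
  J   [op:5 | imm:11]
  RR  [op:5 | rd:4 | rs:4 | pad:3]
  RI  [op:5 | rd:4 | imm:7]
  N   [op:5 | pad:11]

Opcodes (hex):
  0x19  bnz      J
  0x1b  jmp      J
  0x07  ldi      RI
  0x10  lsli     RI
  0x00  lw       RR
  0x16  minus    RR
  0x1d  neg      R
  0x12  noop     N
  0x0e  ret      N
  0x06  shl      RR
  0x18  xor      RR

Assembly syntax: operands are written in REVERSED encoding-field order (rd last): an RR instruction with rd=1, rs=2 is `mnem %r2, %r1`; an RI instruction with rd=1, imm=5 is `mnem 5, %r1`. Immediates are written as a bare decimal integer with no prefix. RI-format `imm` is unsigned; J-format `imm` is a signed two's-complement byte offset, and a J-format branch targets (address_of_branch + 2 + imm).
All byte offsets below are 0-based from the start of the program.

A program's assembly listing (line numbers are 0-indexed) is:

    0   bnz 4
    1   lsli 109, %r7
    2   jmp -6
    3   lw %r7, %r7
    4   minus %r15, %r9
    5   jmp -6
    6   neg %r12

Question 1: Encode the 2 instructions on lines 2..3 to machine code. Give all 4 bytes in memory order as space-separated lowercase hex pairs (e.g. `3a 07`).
df fa 03 b8

L2: jmp op=0x1b:5|imm=-6:11 ⇒ 0xdffa ⇒ big df fa
L3: lw op=0x0:5|rd=7:4|rs=7:4|pad=0:3 ⇒ 0x03b8 ⇒ big 03 b8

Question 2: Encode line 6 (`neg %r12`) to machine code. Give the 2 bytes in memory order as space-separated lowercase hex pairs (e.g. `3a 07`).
L6: neg op=0x1d:5|rd=12:4|pad=0:7 ⇒ 0xee00 ⇒ big ee 00

ee 00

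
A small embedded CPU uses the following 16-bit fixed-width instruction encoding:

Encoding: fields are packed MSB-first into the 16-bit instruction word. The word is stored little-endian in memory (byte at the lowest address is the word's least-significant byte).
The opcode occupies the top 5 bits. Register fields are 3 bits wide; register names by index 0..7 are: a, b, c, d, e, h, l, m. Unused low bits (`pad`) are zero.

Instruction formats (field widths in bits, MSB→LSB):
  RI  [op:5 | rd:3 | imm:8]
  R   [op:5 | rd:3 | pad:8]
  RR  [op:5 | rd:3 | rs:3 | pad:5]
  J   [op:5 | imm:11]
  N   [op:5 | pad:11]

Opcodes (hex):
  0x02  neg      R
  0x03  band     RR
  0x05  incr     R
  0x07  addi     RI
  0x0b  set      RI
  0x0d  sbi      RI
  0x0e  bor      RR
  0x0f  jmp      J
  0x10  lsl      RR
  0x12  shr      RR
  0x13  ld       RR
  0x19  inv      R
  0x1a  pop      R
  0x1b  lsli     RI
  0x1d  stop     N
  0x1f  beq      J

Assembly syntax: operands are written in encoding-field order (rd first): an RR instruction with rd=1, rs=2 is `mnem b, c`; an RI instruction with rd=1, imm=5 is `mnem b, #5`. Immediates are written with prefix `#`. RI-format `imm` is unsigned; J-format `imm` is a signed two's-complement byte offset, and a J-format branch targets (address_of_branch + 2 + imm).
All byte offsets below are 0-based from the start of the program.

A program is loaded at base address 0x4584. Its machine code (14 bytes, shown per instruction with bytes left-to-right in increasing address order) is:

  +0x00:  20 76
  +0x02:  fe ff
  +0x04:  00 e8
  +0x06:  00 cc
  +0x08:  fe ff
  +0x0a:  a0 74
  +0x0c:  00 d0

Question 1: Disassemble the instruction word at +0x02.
+0x02: fe ff ⇒ word 0xfffe (little)
  opcode bits[15:11]=0x1f: beq/J
  [10:0] imm=2046 (s11→-2) = #-2

beq #-2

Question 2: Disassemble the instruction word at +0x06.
+0x06: 00 cc ⇒ word 0xcc00 (little)
  opcode bits[15:11]=0x19: inv/R
  rd@[10:8]=0x4 ⇒ e

inv e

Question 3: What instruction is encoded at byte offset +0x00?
off 0x00: read 20 76 as little → 0x7620
  top 5b → 0xe → bor [RR]
  [10:8] rd=6 = l
  [7:5] rs=1 = b

bor l, b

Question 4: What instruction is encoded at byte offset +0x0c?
[0c] 00 d0 → 0xd000
  opcode bits[15:11]=0x1a: pop/R
  rd@[10:8]=0x0 ⇒ a

pop a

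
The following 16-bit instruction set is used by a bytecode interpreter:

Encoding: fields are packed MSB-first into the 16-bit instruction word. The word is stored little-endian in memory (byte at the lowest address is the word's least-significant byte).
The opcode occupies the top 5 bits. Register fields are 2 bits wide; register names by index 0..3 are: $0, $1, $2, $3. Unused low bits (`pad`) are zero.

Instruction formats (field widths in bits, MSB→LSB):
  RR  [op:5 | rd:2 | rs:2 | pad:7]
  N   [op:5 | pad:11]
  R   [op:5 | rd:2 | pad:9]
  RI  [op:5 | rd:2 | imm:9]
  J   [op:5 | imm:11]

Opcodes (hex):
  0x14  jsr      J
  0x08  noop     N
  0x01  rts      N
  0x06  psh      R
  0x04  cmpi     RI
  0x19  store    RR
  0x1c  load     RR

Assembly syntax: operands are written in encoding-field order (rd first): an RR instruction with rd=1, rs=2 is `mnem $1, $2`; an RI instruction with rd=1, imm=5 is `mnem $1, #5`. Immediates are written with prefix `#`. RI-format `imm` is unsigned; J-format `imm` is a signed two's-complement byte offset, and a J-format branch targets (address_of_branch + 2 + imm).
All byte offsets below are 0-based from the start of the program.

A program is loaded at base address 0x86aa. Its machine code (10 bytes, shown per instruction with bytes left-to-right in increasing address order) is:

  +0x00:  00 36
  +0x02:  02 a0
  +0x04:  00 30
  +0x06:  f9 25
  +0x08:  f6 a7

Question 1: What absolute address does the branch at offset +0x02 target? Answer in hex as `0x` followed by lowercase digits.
0x86b0

@+02  little-endian(02 a0) = 0xa002
  op=0xa002>>11=0x14 ⇒ jsr (J)
  imm: (w>>0)&0x7ff=0x2 → #2
  target = base 0x86aa + off 0x02 + 2 + imm 2 = 0x86b0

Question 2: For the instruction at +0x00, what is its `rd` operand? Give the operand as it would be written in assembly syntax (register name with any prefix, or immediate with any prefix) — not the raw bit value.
@+00  little-endian(00 36) = 0x3600
  op=0x3600>>11=0x6 ⇒ psh (R)
  rd: (w>>9)&0x3=0x3 → $3

$3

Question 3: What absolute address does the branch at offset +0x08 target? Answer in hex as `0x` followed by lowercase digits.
0x86aa

+0x08: f6 a7 ⇒ word 0xa7f6 (little)
  opcode bits[15:11]=0x14: jsr/J
  imm@[10:0]=0x7f6 (s11→-10) ⇒ #-10
  target = base 0x86aa + off 0x08 + 2 + imm -10 = 0x86aa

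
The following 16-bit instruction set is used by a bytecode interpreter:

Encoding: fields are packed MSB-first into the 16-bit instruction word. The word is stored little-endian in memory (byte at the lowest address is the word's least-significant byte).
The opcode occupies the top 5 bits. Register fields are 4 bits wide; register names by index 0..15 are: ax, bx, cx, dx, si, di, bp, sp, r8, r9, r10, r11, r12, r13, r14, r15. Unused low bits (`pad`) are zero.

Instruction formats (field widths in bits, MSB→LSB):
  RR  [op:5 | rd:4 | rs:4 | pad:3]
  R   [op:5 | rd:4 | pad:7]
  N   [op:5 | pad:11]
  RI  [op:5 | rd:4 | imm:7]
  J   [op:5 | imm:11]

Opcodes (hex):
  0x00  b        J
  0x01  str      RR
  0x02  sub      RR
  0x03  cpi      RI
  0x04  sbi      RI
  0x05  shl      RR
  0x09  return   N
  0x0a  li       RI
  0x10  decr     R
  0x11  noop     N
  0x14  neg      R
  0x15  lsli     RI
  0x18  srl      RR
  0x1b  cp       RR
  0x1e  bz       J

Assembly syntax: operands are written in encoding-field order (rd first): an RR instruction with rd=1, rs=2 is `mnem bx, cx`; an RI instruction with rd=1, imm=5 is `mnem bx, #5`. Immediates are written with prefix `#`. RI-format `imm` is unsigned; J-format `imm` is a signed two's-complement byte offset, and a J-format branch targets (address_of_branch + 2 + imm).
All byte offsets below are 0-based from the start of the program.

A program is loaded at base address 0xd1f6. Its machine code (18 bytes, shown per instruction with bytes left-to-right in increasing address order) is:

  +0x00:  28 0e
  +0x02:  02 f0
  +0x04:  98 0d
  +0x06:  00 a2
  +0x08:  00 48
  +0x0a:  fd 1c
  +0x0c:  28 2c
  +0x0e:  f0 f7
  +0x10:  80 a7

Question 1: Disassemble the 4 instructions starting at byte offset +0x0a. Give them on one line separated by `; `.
cpi r9, #125; shl r8, di; bz #-16; neg r15

off 0x0a: read fd 1c as little → 0x1cfd
  opcode bits[15:11]=0x3: cpi/RI
  rd@[10:7]=0x9 ⇒ r9
  imm@[6:0]=0x7d ⇒ #125
off 0x0c: read 28 2c as little → 0x2c28
  opcode bits[15:11]=0x5: shl/RR
  rd@[10:7]=0x8 ⇒ r8
  rs@[6:3]=0x5 ⇒ di
off 0x0e: read f0 f7 as little → 0xf7f0
  opcode bits[15:11]=0x1e: bz/J
  imm@[10:0]=0x7f0 (s11→-16) ⇒ #-16
off 0x10: read 80 a7 as little → 0xa780
  opcode bits[15:11]=0x14: neg/R
  rd@[10:7]=0xf ⇒ r15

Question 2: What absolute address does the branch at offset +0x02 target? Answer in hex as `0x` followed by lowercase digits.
0xd1fc

@+02  little-endian(02 f0) = 0xf002
  opcode bits[15:11]=0x1e: bz/J
  imm@[10:0]=0x2 ⇒ #2
  target = base 0xd1f6 + off 0x02 + 2 + imm 2 = 0xd1fc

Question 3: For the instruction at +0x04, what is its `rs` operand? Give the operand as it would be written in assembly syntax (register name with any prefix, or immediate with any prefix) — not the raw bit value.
[04] 98 0d → 0x0d98
  top 5b → 0x1 → str [RR]
  rd@[10:7]=0xb ⇒ r11
  rs@[6:3]=0x3 ⇒ dx

dx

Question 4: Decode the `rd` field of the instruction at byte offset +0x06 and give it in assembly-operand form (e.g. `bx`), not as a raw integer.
si

[06] 00 a2 → 0xa200
  op=0xa200>>11=0x14 ⇒ neg (R)
  rd: (w>>7)&0xf=0x4 → si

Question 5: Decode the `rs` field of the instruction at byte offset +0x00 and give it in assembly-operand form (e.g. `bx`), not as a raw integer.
+0x00: 28 0e ⇒ word 0x0e28 (little)
  top 5b → 0x1 → str [RR]
  rd: (w>>7)&0xf=0xc → r12
  rs: (w>>3)&0xf=0x5 → di

di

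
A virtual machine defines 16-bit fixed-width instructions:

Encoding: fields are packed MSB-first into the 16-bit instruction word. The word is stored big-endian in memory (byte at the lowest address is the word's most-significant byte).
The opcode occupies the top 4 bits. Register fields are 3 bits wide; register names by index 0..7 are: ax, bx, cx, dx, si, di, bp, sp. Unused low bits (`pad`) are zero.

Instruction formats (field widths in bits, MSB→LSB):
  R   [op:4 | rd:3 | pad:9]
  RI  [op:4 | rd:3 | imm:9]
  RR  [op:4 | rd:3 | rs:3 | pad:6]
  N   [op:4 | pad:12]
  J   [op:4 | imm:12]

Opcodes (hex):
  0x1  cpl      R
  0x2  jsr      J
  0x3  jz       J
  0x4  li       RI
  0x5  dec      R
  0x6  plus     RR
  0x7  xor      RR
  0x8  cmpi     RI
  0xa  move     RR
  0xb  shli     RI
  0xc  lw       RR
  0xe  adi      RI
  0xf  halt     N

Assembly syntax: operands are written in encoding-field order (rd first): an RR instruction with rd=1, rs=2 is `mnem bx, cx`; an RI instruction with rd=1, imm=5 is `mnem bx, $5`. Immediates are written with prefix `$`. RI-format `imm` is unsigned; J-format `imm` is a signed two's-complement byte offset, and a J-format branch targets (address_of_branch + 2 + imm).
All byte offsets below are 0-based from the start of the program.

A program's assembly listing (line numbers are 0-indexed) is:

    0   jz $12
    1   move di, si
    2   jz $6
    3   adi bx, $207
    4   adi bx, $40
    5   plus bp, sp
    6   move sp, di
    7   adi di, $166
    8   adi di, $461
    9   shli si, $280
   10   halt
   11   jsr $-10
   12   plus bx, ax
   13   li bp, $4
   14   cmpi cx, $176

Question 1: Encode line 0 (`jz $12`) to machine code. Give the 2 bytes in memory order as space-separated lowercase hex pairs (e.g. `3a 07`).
30 0c

L0: jz op=0x3:4|imm=12:12 ⇒ 0x300c ⇒ big 30 0c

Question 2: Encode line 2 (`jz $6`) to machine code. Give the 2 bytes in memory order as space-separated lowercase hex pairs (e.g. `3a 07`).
30 06

L2: jz op=0x3:4|imm=6:12 ⇒ 0x3006 ⇒ big 30 06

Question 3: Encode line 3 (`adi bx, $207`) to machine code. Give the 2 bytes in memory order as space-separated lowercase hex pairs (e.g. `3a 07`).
L3: adi op=0xe:4|rd=1:3|imm=207:9 ⇒ 0xe2cf ⇒ big e2 cf

e2 cf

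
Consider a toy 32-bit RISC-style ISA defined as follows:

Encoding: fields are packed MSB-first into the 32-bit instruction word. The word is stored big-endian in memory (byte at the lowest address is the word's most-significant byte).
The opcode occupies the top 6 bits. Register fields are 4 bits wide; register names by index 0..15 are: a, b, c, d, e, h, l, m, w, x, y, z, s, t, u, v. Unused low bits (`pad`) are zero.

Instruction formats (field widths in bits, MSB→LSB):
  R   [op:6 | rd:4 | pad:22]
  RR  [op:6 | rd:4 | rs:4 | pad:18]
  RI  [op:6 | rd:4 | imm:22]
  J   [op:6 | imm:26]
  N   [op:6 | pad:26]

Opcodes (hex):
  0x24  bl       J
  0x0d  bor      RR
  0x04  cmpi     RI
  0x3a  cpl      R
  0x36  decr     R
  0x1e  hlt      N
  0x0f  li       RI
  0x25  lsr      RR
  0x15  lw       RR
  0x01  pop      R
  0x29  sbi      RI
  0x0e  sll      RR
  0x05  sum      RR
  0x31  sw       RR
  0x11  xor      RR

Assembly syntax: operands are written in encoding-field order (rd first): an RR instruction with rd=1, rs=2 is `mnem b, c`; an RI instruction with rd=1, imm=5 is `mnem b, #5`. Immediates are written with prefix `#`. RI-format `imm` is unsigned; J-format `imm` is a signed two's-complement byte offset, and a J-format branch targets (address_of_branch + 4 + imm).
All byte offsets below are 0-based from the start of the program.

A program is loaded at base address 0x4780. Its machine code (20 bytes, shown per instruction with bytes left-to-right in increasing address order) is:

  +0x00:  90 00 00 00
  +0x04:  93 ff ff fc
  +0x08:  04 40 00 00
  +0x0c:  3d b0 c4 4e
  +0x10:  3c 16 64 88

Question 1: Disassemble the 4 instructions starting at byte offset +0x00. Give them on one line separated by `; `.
bl #0; bl #-4; pop b; li l, #3195982

off 0x00: read 90 00 00 00 as big → 0x90000000
  top 6b → 0x24 → bl [J]
  imm: (w>>0)&0x3ffffff=0x0 → #0
off 0x04: read 93 ff ff fc as big → 0x93fffffc
  top 6b → 0x24 → bl [J]
  imm: (w>>0)&0x3ffffff=0x3fffffc (s26→-4) → #-4
off 0x08: read 04 40 00 00 as big → 0x04400000
  top 6b → 0x1 → pop [R]
  rd: (w>>22)&0xf=0x1 → b
off 0x0c: read 3d b0 c4 4e as big → 0x3db0c44e
  top 6b → 0xf → li [RI]
  rd: (w>>22)&0xf=0x6 → l
  imm: (w>>0)&0x3fffff=0x30c44e → #3195982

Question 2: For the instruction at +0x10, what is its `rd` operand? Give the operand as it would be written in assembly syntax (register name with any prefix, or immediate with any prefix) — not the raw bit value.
a

@+10  big-endian(3c 16 64 88) = 0x3c166488
  op=0x3c166488>>26=0xf ⇒ li (RI)
  rd@[25:22]=0x0 ⇒ a
  imm@[21:0]=0x166488 ⇒ #1467528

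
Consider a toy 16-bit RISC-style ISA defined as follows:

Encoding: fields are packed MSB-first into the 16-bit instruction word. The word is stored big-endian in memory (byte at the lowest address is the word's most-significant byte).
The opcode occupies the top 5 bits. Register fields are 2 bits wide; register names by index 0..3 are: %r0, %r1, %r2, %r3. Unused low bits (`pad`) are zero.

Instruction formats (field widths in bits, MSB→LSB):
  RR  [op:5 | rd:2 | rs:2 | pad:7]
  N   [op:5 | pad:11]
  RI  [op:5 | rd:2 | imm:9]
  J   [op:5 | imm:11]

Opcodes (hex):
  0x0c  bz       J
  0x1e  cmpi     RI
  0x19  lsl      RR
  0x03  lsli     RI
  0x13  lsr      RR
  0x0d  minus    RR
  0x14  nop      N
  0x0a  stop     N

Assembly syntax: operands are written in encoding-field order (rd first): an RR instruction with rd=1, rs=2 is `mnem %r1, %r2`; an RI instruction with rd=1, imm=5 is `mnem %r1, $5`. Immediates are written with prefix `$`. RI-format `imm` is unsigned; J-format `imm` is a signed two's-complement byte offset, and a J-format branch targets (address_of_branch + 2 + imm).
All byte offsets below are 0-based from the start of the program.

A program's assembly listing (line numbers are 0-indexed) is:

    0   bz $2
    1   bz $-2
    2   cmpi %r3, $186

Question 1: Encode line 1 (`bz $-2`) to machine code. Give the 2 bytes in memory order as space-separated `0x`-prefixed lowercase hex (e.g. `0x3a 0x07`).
L1: bz op=0xc:5|imm=-2:11 ⇒ 0x67fe ⇒ big 67 fe

0x67 0xfe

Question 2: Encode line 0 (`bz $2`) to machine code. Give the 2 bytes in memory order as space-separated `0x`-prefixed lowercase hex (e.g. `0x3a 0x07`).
line 0 (bz): pack op=0xc:5|imm=2:11 = 0x6002; big→ 60 02

0x60 0x02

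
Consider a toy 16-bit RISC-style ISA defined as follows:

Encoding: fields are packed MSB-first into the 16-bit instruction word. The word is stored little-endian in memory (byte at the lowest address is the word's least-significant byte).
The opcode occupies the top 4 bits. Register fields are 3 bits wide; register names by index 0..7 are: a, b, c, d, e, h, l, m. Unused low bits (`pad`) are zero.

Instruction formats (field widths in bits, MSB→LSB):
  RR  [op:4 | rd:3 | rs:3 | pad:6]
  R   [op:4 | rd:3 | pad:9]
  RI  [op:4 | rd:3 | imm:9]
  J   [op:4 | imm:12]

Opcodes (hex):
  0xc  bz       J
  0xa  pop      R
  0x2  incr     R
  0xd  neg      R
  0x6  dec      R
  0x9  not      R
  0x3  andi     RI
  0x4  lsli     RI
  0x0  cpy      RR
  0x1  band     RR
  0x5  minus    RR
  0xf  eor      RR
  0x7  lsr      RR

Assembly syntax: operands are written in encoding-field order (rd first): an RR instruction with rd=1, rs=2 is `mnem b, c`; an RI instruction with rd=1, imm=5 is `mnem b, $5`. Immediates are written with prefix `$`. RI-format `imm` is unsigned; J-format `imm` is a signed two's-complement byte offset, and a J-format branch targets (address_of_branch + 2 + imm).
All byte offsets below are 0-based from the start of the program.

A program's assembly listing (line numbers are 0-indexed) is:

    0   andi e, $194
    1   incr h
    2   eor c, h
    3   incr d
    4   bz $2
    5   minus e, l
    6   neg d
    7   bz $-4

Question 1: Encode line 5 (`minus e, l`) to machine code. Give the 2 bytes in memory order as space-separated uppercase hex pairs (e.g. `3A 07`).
L5: minus op=0x5:4|rd=4:3|rs=6:3|pad=0:6 ⇒ 0x5980 ⇒ little 80 59

80 59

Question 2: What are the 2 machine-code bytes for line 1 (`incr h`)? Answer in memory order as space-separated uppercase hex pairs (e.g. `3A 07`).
00 2A

line 1 (incr): pack op=0x2:4|rd=5:3|pad=0:9 = 0x2a00; little→ 00 2a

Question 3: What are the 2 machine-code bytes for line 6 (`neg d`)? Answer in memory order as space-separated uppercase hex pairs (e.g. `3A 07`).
line 6 (neg): pack op=0xd:4|rd=3:3|pad=0:9 = 0xd600; little→ 00 d6

00 D6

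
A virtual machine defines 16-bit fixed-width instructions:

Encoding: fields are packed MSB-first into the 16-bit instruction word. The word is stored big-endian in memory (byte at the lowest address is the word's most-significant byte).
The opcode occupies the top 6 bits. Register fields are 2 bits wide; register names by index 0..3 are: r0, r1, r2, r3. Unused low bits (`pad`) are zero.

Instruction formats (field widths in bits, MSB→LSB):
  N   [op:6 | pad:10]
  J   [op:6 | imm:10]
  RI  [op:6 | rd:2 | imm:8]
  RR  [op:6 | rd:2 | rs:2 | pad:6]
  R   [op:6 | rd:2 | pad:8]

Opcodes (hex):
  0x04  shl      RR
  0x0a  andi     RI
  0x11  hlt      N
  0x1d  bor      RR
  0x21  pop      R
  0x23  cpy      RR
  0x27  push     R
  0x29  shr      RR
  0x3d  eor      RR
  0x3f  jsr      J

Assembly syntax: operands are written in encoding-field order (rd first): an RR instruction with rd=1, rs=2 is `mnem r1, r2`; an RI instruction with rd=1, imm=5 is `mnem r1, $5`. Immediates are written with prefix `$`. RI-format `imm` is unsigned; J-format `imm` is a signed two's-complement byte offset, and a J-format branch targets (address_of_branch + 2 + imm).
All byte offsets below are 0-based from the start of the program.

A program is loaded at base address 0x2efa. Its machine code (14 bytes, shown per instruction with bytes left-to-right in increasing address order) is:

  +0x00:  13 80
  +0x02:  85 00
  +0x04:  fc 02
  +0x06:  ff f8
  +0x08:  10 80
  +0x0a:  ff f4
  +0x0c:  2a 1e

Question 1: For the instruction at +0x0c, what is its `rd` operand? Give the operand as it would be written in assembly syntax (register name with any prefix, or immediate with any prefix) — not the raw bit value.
off 0x0c: read 2a 1e as big → 0x2a1e
  opcode bits[15:10]=0xa: andi/RI
  rd: (w>>8)&0x3=0x2 → r2
  imm: (w>>0)&0xff=0x1e → $30

r2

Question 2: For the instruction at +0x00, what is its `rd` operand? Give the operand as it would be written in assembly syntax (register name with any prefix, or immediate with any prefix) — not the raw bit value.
r3

+0x00: 13 80 ⇒ word 0x1380 (big)
  op=0x1380>>10=0x4 ⇒ shl (RR)
  rd: (w>>8)&0x3=0x3 → r3
  rs: (w>>6)&0x3=0x2 → r2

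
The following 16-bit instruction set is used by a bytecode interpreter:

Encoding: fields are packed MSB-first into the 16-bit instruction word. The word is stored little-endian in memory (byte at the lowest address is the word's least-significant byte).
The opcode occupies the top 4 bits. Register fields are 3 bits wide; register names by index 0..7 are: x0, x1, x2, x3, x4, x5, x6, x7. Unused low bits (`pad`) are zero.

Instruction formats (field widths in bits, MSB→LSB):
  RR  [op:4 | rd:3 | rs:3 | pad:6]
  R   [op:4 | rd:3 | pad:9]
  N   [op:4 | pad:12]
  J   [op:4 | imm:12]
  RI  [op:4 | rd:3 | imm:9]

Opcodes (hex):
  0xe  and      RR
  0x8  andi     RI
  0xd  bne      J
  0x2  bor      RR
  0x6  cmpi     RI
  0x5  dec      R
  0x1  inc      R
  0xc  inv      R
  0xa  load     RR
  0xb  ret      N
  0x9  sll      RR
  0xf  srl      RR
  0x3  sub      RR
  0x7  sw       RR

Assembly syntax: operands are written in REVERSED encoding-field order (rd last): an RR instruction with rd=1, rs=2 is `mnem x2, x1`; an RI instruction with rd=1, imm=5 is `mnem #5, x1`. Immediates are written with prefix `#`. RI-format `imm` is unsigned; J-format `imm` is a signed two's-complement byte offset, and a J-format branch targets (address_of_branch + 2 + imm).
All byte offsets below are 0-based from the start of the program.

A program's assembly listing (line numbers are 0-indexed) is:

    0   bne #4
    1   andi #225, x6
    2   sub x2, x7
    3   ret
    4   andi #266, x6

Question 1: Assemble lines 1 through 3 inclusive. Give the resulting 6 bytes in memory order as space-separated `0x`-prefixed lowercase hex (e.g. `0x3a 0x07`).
0xe1 0x8c 0x80 0x3e 0x00 0xb0

1. andi fields op=0x8:4|rd=6:3|imm=225:9 → word 8ce1h → e1 8c
2. sub fields op=0x3:4|rd=7:3|rs=2:3|pad=0:6 → word 3e80h → 80 3e
3. ret fields op=0xb:4|pad=0:12 → word b000h → 00 b0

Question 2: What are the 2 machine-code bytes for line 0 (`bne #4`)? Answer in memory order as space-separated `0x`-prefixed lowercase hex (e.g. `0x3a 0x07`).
0x04 0xd0

L0: bne op=0xd:4|imm=4:12 ⇒ 0xd004 ⇒ little 04 d0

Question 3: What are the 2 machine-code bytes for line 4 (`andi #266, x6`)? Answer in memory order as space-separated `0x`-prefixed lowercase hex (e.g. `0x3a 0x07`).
4. andi fields op=0x8:4|rd=6:3|imm=266:9 → word 8d0ah → 0a 8d

0x0a 0x8d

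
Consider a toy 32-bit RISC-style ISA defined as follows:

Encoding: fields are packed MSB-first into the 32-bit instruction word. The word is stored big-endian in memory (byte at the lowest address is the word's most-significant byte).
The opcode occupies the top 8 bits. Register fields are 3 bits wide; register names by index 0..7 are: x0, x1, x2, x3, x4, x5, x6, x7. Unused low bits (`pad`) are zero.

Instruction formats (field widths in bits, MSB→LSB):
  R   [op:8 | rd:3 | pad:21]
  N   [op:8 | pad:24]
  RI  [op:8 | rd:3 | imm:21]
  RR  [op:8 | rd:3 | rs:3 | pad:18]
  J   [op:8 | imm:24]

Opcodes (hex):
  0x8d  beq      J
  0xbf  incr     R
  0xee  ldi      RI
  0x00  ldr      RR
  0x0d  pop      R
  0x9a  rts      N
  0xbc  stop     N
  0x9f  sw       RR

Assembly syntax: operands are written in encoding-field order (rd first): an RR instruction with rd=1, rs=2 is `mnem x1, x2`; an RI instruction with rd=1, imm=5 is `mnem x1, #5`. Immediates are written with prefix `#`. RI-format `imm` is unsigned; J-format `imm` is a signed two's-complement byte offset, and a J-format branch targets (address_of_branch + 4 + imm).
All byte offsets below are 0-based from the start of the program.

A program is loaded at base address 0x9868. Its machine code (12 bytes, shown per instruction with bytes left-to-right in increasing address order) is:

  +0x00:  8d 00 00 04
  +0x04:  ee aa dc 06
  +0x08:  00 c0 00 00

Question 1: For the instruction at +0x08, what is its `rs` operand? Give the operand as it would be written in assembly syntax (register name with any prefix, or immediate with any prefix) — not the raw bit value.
x0

[08] 00 c0 00 00 → 0x00c00000
  top 8b → 0x0 → ldr [RR]
  rd: (w>>21)&0x7=0x6 → x6
  rs: (w>>18)&0x7=0x0 → x0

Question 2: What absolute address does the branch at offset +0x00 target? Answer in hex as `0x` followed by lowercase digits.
0x9870

@+00  big-endian(8d 00 00 04) = 0x8d000004
  top 8b → 0x8d → beq [J]
  [23:0] imm=4 = #4
  target = base 0x9868 + off 0x00 + 4 + imm 4 = 0x9870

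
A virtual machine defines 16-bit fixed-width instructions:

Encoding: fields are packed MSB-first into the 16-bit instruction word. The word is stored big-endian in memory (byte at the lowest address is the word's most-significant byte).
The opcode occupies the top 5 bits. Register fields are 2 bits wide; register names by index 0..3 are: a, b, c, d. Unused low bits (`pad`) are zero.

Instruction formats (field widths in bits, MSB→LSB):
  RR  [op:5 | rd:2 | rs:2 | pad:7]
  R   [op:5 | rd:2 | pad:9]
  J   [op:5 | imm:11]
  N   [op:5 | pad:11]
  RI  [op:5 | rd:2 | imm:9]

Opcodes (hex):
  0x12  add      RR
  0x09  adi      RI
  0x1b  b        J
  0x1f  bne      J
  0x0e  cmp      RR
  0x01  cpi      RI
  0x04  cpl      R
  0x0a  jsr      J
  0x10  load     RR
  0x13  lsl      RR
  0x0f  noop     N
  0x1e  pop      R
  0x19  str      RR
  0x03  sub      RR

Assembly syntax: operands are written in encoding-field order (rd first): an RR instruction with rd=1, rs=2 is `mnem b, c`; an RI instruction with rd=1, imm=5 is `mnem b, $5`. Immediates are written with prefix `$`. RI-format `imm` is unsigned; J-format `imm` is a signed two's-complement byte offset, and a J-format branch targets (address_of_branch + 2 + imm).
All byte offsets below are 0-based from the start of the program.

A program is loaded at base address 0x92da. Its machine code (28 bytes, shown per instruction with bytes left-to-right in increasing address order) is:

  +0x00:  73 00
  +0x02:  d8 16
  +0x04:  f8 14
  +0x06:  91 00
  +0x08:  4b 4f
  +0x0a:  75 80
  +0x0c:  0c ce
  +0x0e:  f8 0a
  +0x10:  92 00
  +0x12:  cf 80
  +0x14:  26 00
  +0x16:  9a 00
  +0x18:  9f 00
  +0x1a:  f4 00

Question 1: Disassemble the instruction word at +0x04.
@+04  big-endian(f8 14) = 0xf814
  top 5b → 0x1f → bne [J]
  imm@[10:0]=0x14 ⇒ $20

bne $20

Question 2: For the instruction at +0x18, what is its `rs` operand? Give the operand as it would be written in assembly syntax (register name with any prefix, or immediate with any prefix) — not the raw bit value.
@+18  big-endian(9f 00) = 0x9f00
  op=0x9f00>>11=0x13 ⇒ lsl (RR)
  rd@[10:9]=0x3 ⇒ d
  rs@[8:7]=0x2 ⇒ c

c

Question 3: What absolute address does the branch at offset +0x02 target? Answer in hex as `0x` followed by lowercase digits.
[02] d8 16 → 0xd816
  top 5b → 0x1b → b [J]
  [10:0] imm=22 = $22
  target = base 0x92da + off 0x02 + 2 + imm 22 = 0x92f4

0x92f4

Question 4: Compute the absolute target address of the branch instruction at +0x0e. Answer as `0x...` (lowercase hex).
[0e] f8 0a → 0xf80a
  opcode bits[15:11]=0x1f: bne/J
  imm: (w>>0)&0x7ff=0xa → $10
  target = base 0x92da + off 0x0e + 2 + imm 10 = 0x92f4

0x92f4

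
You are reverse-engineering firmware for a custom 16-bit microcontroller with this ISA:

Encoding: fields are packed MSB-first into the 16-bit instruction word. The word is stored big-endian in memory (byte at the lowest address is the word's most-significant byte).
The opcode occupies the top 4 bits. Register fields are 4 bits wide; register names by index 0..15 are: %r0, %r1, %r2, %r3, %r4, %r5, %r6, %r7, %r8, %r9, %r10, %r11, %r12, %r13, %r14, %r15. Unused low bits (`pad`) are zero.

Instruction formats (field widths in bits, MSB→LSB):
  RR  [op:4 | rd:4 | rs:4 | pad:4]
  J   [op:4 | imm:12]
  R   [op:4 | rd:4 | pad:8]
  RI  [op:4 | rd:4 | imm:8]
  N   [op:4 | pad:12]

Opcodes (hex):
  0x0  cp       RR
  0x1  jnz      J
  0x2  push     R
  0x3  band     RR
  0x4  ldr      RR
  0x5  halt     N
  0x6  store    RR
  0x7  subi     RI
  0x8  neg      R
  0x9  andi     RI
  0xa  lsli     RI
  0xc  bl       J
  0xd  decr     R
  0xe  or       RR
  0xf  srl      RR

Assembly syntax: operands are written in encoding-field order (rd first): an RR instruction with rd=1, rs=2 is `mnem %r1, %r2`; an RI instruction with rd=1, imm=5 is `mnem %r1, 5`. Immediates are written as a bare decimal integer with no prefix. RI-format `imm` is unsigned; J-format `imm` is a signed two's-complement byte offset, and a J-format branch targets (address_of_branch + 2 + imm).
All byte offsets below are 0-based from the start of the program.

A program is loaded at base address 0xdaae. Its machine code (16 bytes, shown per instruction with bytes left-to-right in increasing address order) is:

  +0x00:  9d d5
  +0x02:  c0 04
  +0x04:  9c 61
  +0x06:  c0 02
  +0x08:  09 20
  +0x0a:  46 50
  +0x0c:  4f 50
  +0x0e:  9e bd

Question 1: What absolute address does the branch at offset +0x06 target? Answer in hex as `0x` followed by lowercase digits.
@+06  big-endian(c0 02) = 0xc002
  opcode bits[15:12]=0xc: bl/J
  imm@[11:0]=0x2 ⇒ 2
  target = base 0xdaae + off 0x06 + 2 + imm 2 = 0xdab8

0xdab8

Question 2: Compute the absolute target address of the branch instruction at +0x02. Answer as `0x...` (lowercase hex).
off 0x02: read c0 04 as big → 0xc004
  top 4b → 0xc → bl [J]
  [11:0] imm=4 = 4
  target = base 0xdaae + off 0x02 + 2 + imm 4 = 0xdab6

0xdab6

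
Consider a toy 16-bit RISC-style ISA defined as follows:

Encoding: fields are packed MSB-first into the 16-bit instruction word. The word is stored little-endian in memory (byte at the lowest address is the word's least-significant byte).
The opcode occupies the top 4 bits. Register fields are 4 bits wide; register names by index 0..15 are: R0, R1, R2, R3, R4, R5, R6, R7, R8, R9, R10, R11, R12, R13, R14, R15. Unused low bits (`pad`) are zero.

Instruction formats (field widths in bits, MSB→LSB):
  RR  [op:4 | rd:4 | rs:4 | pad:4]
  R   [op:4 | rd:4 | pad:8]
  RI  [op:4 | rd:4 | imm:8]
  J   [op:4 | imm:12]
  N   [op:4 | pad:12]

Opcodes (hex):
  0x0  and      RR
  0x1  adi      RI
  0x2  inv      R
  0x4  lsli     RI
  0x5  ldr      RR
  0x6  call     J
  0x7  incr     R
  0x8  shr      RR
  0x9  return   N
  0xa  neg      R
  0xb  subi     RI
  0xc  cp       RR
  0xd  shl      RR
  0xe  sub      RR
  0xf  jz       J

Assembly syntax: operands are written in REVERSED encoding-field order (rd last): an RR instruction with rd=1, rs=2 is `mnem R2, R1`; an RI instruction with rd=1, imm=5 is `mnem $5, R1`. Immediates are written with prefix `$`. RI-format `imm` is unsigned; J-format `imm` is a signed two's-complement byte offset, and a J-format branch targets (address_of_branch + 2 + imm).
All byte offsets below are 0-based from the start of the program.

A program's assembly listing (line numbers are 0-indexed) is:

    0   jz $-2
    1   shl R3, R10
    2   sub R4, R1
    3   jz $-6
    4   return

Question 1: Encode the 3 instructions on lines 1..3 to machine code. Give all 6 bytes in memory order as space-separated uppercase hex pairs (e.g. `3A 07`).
L1: shl op=0xd:4|rd=10:4|rs=3:4|pad=0:4 ⇒ 0xda30 ⇒ little 30 da
L2: sub op=0xe:4|rd=1:4|rs=4:4|pad=0:4 ⇒ 0xe140 ⇒ little 40 e1
L3: jz op=0xf:4|imm=-6:12 ⇒ 0xfffa ⇒ little fa ff

30 DA 40 E1 FA FF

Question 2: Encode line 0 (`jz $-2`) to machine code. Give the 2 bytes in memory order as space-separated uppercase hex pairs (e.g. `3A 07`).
L0: jz op=0xf:4|imm=-2:12 ⇒ 0xfffe ⇒ little fe ff

FE FF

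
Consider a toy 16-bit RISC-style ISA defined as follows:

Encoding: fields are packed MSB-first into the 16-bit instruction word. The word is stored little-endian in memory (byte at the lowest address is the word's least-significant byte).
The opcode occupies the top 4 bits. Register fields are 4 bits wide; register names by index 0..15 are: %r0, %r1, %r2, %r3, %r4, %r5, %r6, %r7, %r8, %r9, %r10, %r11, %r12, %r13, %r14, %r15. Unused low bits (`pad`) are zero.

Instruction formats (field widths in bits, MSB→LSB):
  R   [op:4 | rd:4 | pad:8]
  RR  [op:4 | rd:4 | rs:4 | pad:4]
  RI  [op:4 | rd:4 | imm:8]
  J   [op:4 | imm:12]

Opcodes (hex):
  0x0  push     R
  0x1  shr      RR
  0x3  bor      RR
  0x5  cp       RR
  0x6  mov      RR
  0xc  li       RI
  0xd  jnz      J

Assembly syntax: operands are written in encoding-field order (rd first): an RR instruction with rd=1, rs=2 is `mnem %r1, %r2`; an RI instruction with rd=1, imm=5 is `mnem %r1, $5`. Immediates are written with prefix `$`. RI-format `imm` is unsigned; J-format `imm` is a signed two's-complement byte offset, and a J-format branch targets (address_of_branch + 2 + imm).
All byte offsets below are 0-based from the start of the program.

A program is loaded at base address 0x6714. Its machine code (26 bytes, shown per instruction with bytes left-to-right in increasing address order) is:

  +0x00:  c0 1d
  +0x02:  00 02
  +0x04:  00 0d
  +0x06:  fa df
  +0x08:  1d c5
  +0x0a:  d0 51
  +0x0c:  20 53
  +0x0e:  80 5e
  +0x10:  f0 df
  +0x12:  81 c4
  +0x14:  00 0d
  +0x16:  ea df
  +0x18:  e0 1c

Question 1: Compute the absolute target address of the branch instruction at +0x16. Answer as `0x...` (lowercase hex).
0x6716

@+16  little-endian(ea df) = 0xdfea
  top 4b → 0xd → jnz [J]
  imm@[11:0]=0xfea (s12→-22) ⇒ $-22
  target = base 0x6714 + off 0x16 + 2 + imm -22 = 0x6716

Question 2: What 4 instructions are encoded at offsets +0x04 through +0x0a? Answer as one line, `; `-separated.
@+04  little-endian(00 0d) = 0x0d00
  op=0x0d00>>12=0x0 ⇒ push (R)
  rd: (w>>8)&0xf=0xd → %r13
@+06  little-endian(fa df) = 0xdffa
  op=0xdffa>>12=0xd ⇒ jnz (J)
  imm: (w>>0)&0xfff=0xffa (s12→-6) → $-6
@+08  little-endian(1d c5) = 0xc51d
  op=0xc51d>>12=0xc ⇒ li (RI)
  rd: (w>>8)&0xf=0x5 → %r5
  imm: (w>>0)&0xff=0x1d → $29
@+0a  little-endian(d0 51) = 0x51d0
  op=0x51d0>>12=0x5 ⇒ cp (RR)
  rd: (w>>8)&0xf=0x1 → %r1
  rs: (w>>4)&0xf=0xd → %r13

push %r13; jnz $-6; li %r5, $29; cp %r1, %r13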